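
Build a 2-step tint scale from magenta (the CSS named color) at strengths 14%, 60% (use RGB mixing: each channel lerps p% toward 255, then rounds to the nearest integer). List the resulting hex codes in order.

CSS magenta is rgb(255, 0, 255).
14%: (255→255, 0 + 35.7 = 35.7→36, 255→255) → #FF24FF
60%: (255→255, 0 + 153 = 153→153, 255→255) → #FF99FF

#FF24FF, #FF99FF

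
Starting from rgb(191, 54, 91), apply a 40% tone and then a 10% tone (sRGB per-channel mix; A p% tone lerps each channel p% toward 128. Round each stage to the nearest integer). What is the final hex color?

Lerp each channel 40% toward 128:
  R: 191 − 25.2 = 165.8 → 166
  G: 54 + 0.4×(128−54) = 54 + 29.6 = 83.6 → 84
  B: 91 + 14.8 = 105.8 → 106
After the tone: rgb(166, 84, 106) = #A6546A.
A 10% tone moves each channel 10% toward 128:
  R: 166 + 0.1×(128−166) = 166 − 3.8 = 162.2 → 162
  G: 84 + 0.1×(128−84) = 84 + 4.4 = 88.4 → 88
  B: 106 + 2.2 = 108.2 → 108
rgb(162, 88, 108) = #A2586C.

#A2586C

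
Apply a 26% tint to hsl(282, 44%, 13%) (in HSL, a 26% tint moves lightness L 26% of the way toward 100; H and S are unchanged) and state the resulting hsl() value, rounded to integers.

L moves 26% from 13 toward 100: 13 + 22.62 = 35.62 → 36.
H and S are unchanged.

hsl(282, 44%, 36%)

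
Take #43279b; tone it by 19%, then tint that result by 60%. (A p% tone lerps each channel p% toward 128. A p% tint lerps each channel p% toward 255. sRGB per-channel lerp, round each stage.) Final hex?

#b9afd5

#43279b is rgb(67, 39, 155).
Lerp each channel 19% toward 128:
  R: 67 + 11.59 = 78.59 → 79
  G: 39 + 0.19×(128−39) = 39 + 16.91 = 55.91 → 56
  B: 155 + 0.19×(128−155) = 155 − 5.13 = 149.87 → 150
After the tone: rgb(79, 56, 150) = #4f3896.
A 60% tint moves each channel 60% toward 255:
  R: 79 + 105.6 = 184.6 → 185
  G: 56 + 0.6×(255−56) = 56 + 119.4 = 175.4 → 175
  B: 150 + 63 = 213 → 213
rgb(185, 175, 213) = #b9afd5.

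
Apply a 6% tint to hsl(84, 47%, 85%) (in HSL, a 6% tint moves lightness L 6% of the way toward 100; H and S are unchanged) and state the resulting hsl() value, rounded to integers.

hsl(84, 47%, 86%)

L moves 6% from 85 toward 100: 85 + 0.9 = 85.9 → 86.
H and S are unchanged.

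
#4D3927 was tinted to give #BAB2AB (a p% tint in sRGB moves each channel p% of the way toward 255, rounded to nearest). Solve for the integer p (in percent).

#4D3927 is rgb(77, 57, 39); #BAB2AB is rgb(186, 178, 171).
On the B channel (widest range): 171 ≈ 39 + (p/100)(255 − 39), so p ≈ 100×(171 − 39)/(255 − 39) = 13200/216 = 61.11.
p = 61 reproduces all three channels after rounding.

61%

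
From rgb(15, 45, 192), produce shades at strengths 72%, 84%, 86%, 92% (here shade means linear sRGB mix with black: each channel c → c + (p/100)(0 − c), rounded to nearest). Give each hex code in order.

#040D36, #02071F, #02061B, #01040F

72%: (15 − 10.8 = 4.2→4, 45 − 32.4 = 12.6→13, 192 − 138.24 = 53.76→54) → #040D36
84%: (15 − 12.6 = 2.4→2, 45 − 37.8 = 7.2→7, 192 − 161.28 = 30.72→31) → #02071F
86%: (15 − 12.9 = 2.1→2, 45 − 38.7 = 6.3→6, 192 − 165.12 = 26.88→27) → #02061B
92%: (15 − 13.8 = 1.2→1, 45 − 41.4 = 3.6→4, 192 − 176.64 = 15.36→15) → #01040F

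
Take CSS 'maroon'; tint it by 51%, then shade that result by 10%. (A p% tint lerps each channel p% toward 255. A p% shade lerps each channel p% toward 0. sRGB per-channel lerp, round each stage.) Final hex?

CSS maroon is rgb(128, 0, 0).
Lerp each channel 51% toward 255:
  R: 128 + 64.77 = 192.77 → 193
  G: 0 + 0.51×(255−0) = 0 + 130.05 = 130.05 → 130
  B: 0 + 0.51×(255−0) = 0 + 130.05 = 130.05 → 130
After the tint: rgb(193, 130, 130) = #C18282.
A 10% shade moves each channel 10% toward 0:
  R: 193 − 19.3 = 173.7 → 174
  G: 130 + 0.1×(0−130) = 130 − 13 = 117 → 117
  B: 130 + 0.1×(0−130) = 130 − 13 = 117 → 117
rgb(174, 117, 117) = #AE7575.

#AE7575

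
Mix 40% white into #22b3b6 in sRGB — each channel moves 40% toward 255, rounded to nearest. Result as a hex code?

#22b3b6 is rgb(34, 179, 182).
Lerp each channel 40% toward 255:
  R: 34 + 88.4 = 122.4 → 122
  G: 179 + 30.4 = 209.4 → 209
  B: 182 + 0.4×(255−182) = 182 + 29.2 = 211.2 → 211
rgb(122, 209, 211) = #7ad1d3.

#7ad1d3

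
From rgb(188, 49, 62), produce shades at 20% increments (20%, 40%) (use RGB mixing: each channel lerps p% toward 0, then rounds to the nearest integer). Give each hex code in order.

20%: (188 − 37.6 = 150.4→150, 49 − 9.8 = 39.2→39, 62 − 12.4 = 49.6→50) → #962732
40%: (188 − 75.2 = 112.8→113, 49 − 19.6 = 29.4→29, 62 − 24.8 = 37.2→37) → #711d25

#962732, #711d25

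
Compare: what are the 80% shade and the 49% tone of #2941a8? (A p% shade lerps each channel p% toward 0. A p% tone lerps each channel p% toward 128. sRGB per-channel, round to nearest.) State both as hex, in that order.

#2941a8 is rgb(41, 65, 168).
80% shade:
  R: 41 − 32.8 = 8.2 → 8
  G: 65 + 0.8×(0−65) = 65 − 52 = 13 → 13
  B: 168 + 0.8×(0−168) = 168 − 134.4 = 33.6 → 34
  → #080d22
49% tone:
  R: 41 + 0.49×(128−41) = 41 + 42.63 = 83.63 → 84
  G: 65 + 0.49×(128−65) = 65 + 30.87 = 95.87 → 96
  B: 168 + 0.49×(128−168) = 168 − 19.6 = 148.4 → 148
  → #546094

#080d22, #546094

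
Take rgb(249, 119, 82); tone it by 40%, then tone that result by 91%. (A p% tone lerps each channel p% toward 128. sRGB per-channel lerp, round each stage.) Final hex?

#87807d

A 40% tone moves each channel 40% toward 128:
  R: 249 + 0.4×(128−249) = 249 − 48.4 = 200.6 → 201
  G: 119 + 3.6 = 122.6 → 123
  B: 82 + 0.4×(128−82) = 82 + 18.4 = 100.4 → 100
After the tone: rgb(201, 123, 100) = #c97b64.
Per channel, c → c + 0.91(128 − c):
  R: 201 + 0.91×(128−201) = 201 − 66.43 = 134.57 → 135
  G: 123 + 0.91×(128−123) = 123 + 4.55 = 127.55 → 128
  B: 100 + 25.48 = 125.48 → 125
rgb(135, 128, 125) = #87807d.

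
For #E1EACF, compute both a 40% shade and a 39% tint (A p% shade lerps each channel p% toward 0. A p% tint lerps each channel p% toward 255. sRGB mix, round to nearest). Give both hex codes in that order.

#E1EACF is rgb(225, 234, 207).
40% shade:
  R: 225 − 90 = 135 → 135
  G: 234 + 0.4×(0−234) = 234 − 93.6 = 140.4 → 140
  B: 207 − 82.8 = 124.2 → 124
  → #878C7C
39% tint:
  R: 225 + 0.39×(255−225) = 225 + 11.7 = 236.7 → 237
  G: 234 + 0.39×(255−234) = 234 + 8.19 = 242.19 → 242
  B: 207 + 0.39×(255−207) = 207 + 18.72 = 225.72 → 226
  → #EDF2E2

#878C7C, #EDF2E2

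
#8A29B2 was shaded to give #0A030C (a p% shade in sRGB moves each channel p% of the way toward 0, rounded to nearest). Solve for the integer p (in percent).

93%

#8A29B2 is rgb(138, 41, 178); #0A030C is rgb(10, 3, 12).
On the B channel (widest range): 12 ≈ 178 + (p/100)(0 − 178), so p ≈ 100×(12 − 178)/(0 − 178) = -16600/-178 = 93.26.
p = 93 reproduces all three channels after rounding.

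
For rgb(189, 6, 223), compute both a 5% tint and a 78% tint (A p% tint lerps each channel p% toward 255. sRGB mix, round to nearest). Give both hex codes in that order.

5% tint:
  R: 189 + 0.05×(255−189) = 189 + 3.3 = 192.3 → 192
  G: 6 + 0.05×(255−6) = 6 + 12.45 = 18.45 → 18
  B: 223 + 1.6 = 224.6 → 225
  → #C012E1
78% tint:
  R: 189 + 0.78×(255−189) = 189 + 51.48 = 240.48 → 240
  G: 6 + 0.78×(255−6) = 6 + 194.22 = 200.22 → 200
  B: 223 + 24.96 = 247.96 → 248
  → #F0C8F8

#C012E1, #F0C8F8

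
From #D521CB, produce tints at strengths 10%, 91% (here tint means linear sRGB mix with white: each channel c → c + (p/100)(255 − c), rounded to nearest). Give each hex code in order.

#D521CB is rgb(213, 33, 203).
10%: (213 + 4.2 = 217.2→217, 33 + 22.2 = 55.2→55, 203 + 5.2 = 208.2→208) → #D937D0
91%: (213 + 38.22 = 251.22→251, 33 + 202.02 = 235.02→235, 203 + 47.32 = 250.32→250) → #FBEBFA

#D937D0, #FBEBFA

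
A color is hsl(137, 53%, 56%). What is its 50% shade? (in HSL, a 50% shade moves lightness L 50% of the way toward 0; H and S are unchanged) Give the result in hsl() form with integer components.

L moves 50% from 56 toward 0: 56 − 28 = 28 → 28.
H and S are unchanged.

hsl(137, 53%, 28%)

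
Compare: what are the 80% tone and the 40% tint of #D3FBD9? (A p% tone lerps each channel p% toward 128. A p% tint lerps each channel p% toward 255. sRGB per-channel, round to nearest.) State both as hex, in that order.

#D3FBD9 is rgb(211, 251, 217).
80% tone:
  R: 211 + 0.8×(128−211) = 211 − 66.4 = 144.6 → 145
  G: 251 + 0.8×(128−251) = 251 − 98.4 = 152.6 → 153
  B: 217 + 0.8×(128−217) = 217 − 71.2 = 145.8 → 146
  → #919992
40% tint:
  R: 211 + 0.4×(255−211) = 211 + 17.6 = 228.6 → 229
  G: 251 + 0.4×(255−251) = 251 + 1.6 = 252.6 → 253
  B: 217 + 0.4×(255−217) = 217 + 15.2 = 232.2 → 232
  → #E5FDE8

#919992, #E5FDE8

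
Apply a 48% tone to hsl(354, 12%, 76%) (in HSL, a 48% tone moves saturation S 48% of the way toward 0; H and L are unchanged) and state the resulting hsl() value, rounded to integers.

hsl(354, 6%, 76%)

S moves 48% from 12 toward 0: 12 − 5.76 = 6.24 → 6.
H and L are unchanged.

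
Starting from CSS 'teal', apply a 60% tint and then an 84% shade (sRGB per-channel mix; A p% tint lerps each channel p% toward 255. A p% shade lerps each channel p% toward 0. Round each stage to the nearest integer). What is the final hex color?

#182121

CSS teal is rgb(0, 128, 128).
Lerp each channel 60% toward 255:
  R: 0 + 0.6×(255−0) = 0 + 153 = 153 → 153
  G: 128 + 0.6×(255−128) = 128 + 76.2 = 204.2 → 204
  B: 128 + 76.2 = 204.2 → 204
After the tint: rgb(153, 204, 204) = #99CCCC.
Per channel, c → c + 0.84(0 − c):
  R: 153 − 128.52 = 24.48 → 24
  G: 204 − 171.36 = 32.64 → 33
  B: 204 + 0.84×(0−204) = 204 − 171.36 = 32.64 → 33
rgb(24, 33, 33) = #182121.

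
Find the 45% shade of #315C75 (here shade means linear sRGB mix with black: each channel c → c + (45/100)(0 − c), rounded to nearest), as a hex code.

#315C75 is rgb(49, 92, 117).
Lerp each channel 45% toward 0:
  R: 49 − 22.05 = 26.95 → 27
  G: 92 + 0.45×(0−92) = 92 − 41.4 = 50.6 → 51
  B: 117 + 0.45×(0−117) = 117 − 52.65 = 64.35 → 64
rgb(27, 51, 64) = #1B3340.

#1B3340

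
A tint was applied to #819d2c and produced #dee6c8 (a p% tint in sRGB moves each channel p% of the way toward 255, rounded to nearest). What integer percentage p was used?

74%

#819d2c is rgb(129, 157, 44); #dee6c8 is rgb(222, 230, 200).
On the B channel (widest range): 200 ≈ 44 + (p/100)(255 − 44), so p ≈ 100×(200 − 44)/(255 − 44) = 15600/211 = 73.93.
p = 74 reproduces all three channels after rounding.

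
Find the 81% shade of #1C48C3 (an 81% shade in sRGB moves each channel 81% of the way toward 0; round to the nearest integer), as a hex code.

#1C48C3 is rgb(28, 72, 195).
Lerp each channel 81% toward 0:
  R: 28 + 0.81×(0−28) = 28 − 22.68 = 5.32 → 5
  G: 72 + 0.81×(0−72) = 72 − 58.32 = 13.68 → 14
  B: 195 − 157.95 = 37.05 → 37
rgb(5, 14, 37) = #050E25.

#050E25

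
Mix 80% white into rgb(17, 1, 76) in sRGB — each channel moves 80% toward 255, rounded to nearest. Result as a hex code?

#CFCCDB

Lerp each channel 80% toward 255:
  R: 17 + 0.8×(255−17) = 17 + 190.4 = 207.4 → 207
  G: 1 + 0.8×(255−1) = 1 + 203.2 = 204.2 → 204
  B: 76 + 0.8×(255−76) = 76 + 143.2 = 219.2 → 219
rgb(207, 204, 219) = #CFCCDB.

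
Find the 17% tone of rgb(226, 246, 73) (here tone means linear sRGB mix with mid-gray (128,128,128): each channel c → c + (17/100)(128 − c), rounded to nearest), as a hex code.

Lerp each channel 17% toward 128:
  R: 226 − 16.66 = 209.34 → 209
  G: 246 + 0.17×(128−246) = 246 − 20.06 = 225.94 → 226
  B: 73 + 9.35 = 82.35 → 82
rgb(209, 226, 82) = #D1E252.

#D1E252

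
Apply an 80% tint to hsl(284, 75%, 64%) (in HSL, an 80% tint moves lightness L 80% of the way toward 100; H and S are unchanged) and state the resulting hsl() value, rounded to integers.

hsl(284, 75%, 93%)

L moves 80% from 64 toward 100: 64 + 28.8 = 92.8 → 93.
H and S are unchanged.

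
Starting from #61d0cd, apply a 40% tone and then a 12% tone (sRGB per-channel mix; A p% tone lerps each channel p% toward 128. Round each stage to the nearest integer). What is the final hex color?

#61d0cd is rgb(97, 208, 205).
Lerp each channel 40% toward 128:
  R: 97 + 12.4 = 109.4 → 109
  G: 208 + 0.4×(128−208) = 208 − 32 = 176 → 176
  B: 205 − 30.8 = 174.2 → 174
After the tone: rgb(109, 176, 174) = #6db0ae.
A 12% tone moves each channel 12% toward 128:
  R: 109 + 0.12×(128−109) = 109 + 2.28 = 111.28 → 111
  G: 176 − 5.76 = 170.24 → 170
  B: 174 − 5.52 = 168.48 → 168
rgb(111, 170, 168) = #6faaa8.

#6faaa8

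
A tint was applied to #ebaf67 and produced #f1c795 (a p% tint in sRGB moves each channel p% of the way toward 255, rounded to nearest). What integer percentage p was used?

#ebaf67 is rgb(235, 175, 103); #f1c795 is rgb(241, 199, 149).
On the B channel (widest range): 149 ≈ 103 + (p/100)(255 − 103), so p ≈ 100×(149 − 103)/(255 − 103) = 4600/152 = 30.26.
p = 30 reproduces all three channels after rounding.

30%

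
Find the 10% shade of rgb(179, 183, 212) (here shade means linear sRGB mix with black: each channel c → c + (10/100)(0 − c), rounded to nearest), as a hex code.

#A1A5BF

Per channel, c → c + 0.1(0 − c):
  R: 179 + 0.1×(0−179) = 179 − 17.9 = 161.1 → 161
  G: 183 + 0.1×(0−183) = 183 − 18.3 = 164.7 → 165
  B: 212 + 0.1×(0−212) = 212 − 21.2 = 190.8 → 191
rgb(161, 165, 191) = #A1A5BF.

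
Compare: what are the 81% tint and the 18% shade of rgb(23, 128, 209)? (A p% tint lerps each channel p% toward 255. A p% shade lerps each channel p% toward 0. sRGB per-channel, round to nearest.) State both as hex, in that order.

#d3e7f6, #1369ab

81% tint:
  R: 23 + 0.81×(255−23) = 23 + 187.92 = 210.92 → 211
  G: 128 + 102.87 = 230.87 → 231
  B: 209 + 0.81×(255−209) = 209 + 37.26 = 246.26 → 246
  → #d3e7f6
18% shade:
  R: 23 + 0.18×(0−23) = 23 − 4.14 = 18.86 → 19
  G: 128 + 0.18×(0−128) = 128 − 23.04 = 104.96 → 105
  B: 209 + 0.18×(0−209) = 209 − 37.62 = 171.38 → 171
  → #1369ab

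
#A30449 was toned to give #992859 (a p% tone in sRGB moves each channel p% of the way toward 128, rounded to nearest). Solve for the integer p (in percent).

#A30449 is rgb(163, 4, 73); #992859 is rgb(153, 40, 89).
On the G channel (widest range): 40 ≈ 4 + (p/100)(128 − 4), so p ≈ 100×(40 − 4)/(128 − 4) = 3600/124 = 29.03.
p = 29 reproduces all three channels after rounding.

29%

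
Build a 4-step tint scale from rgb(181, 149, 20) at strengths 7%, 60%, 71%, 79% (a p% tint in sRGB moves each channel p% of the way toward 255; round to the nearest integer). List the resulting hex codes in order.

7%: (181 + 5.18 = 186.18→186, 149 + 7.42 = 156.42→156, 20 + 16.45 = 36.45→36) → #ba9c24
60%: (181 + 44.4 = 225.4→225, 149 + 63.6 = 212.6→213, 20 + 141 = 161→161) → #e1d5a1
71%: (181 + 52.54 = 233.54→234, 149 + 75.26 = 224.26→224, 20 + 166.85 = 186.85→187) → #eae0bb
79%: (181 + 58.46 = 239.46→239, 149 + 83.74 = 232.74→233, 20 + 185.65 = 205.65→206) → #efe9ce

#ba9c24, #e1d5a1, #eae0bb, #efe9ce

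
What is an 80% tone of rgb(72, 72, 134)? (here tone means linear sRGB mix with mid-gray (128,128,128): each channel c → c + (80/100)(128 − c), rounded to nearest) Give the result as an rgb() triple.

rgb(117, 117, 129)

An 80% tone moves each channel 80% toward 128:
  R: 72 + 0.8×(128−72) = 72 + 44.8 = 116.8 → 117
  G: 72 + 44.8 = 116.8 → 117
  B: 134 + 0.8×(128−134) = 134 − 4.8 = 129.2 → 129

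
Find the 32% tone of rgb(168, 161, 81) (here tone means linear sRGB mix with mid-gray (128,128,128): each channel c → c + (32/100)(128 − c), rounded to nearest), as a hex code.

A 32% tone moves each channel 32% toward 128:
  R: 168 − 12.8 = 155.2 → 155
  G: 161 + 0.32×(128−161) = 161 − 10.56 = 150.44 → 150
  B: 81 + 15.04 = 96.04 → 96
rgb(155, 150, 96) = #9b9660.

#9b9660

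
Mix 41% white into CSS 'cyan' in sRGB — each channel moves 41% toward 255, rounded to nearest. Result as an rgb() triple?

rgb(105, 255, 255)

CSS cyan is rgb(0, 255, 255).
Per channel, c → c + 0.41(255 − c):
  R: 0 + 0.41×(255−0) = 0 + 104.55 = 104.55 → 105
  G: 255 + 0 = 255 → 255
  B: 255 + 0.41×(255−255) = 255 + 0 = 255 → 255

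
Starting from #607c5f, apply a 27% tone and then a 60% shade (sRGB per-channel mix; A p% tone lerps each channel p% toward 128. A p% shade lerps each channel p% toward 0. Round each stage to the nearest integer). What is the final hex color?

#607c5f is rgb(96, 124, 95).
Per channel, c → c + 0.27(128 − c):
  R: 96 + 0.27×(128−96) = 96 + 8.64 = 104.64 → 105
  G: 124 + 1.08 = 125.08 → 125
  B: 95 + 0.27×(128−95) = 95 + 8.91 = 103.91 → 104
After the tone: rgb(105, 125, 104) = #697d68.
A 60% shade moves each channel 60% toward 0:
  R: 105 + 0.6×(0−105) = 105 − 63 = 42 → 42
  G: 125 − 75 = 50 → 50
  B: 104 + 0.6×(0−104) = 104 − 62.4 = 41.6 → 42
rgb(42, 50, 42) = #2a322a.

#2a322a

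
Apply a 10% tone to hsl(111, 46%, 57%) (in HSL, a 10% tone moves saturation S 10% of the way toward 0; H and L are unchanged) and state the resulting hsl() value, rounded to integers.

hsl(111, 41%, 57%)

S moves 10% from 46 toward 0: 46 − 4.6 = 41.4 → 41.
H and L are unchanged.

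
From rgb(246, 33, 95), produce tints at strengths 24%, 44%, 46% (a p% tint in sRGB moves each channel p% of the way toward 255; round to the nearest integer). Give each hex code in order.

#F85685, #FA83A5, #FA87A9

24%: (246 + 2.16 = 248.16→248, 33 + 53.28 = 86.28→86, 95 + 38.4 = 133.4→133) → #F85685
44%: (246 + 3.96 = 249.96→250, 33 + 97.68 = 130.68→131, 95 + 70.4 = 165.4→165) → #FA83A5
46%: (246 + 4.14 = 250.14→250, 33 + 102.12 = 135.12→135, 95 + 73.6 = 168.6→169) → #FA87A9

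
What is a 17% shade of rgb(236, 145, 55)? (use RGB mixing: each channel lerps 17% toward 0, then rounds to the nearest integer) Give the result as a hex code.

#C4782E

Per channel, c → c + 0.17(0 − c):
  R: 236 + 0.17×(0−236) = 236 − 40.12 = 195.88 → 196
  G: 145 − 24.65 = 120.35 → 120
  B: 55 + 0.17×(0−55) = 55 − 9.35 = 45.65 → 46
rgb(196, 120, 46) = #C4782E.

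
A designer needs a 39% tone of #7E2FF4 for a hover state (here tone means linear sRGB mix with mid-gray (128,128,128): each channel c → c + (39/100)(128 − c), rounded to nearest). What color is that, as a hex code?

#7E2FF4 is rgb(126, 47, 244).
Lerp each channel 39% toward 128:
  R: 126 + 0.78 = 126.78 → 127
  G: 47 + 0.39×(128−47) = 47 + 31.59 = 78.59 → 79
  B: 244 + 0.39×(128−244) = 244 − 45.24 = 198.76 → 199
rgb(127, 79, 199) = #7F4FC7.

#7F4FC7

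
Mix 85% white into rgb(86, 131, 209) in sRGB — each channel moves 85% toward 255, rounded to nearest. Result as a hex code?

#E6ECF8

Per channel, c → c + 0.85(255 − c):
  R: 86 + 143.65 = 229.65 → 230
  G: 131 + 105.4 = 236.4 → 236
  B: 209 + 39.1 = 248.1 → 248
rgb(230, 236, 248) = #E6ECF8.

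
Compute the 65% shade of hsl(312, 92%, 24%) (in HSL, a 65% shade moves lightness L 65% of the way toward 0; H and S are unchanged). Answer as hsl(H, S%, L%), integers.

hsl(312, 92%, 8%)

L moves 65% from 24 toward 0: 24 − 15.6 = 8.4 → 8.
H and S are unchanged.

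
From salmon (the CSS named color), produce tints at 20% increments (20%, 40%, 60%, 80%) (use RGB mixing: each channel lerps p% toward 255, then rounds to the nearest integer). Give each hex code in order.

#FB998E, #FCB3AA, #FDCCC7, #FEE6E3

CSS salmon is rgb(250, 128, 114).
20%: (250 + 1 = 251→251, 128 + 25.4 = 153.4→153, 114 + 28.2 = 142.2→142) → #FB998E
40%: (250 + 2 = 252→252, 128 + 50.8 = 178.8→179, 114 + 56.4 = 170.4→170) → #FCB3AA
60%: (250 + 3 = 253→253, 128 + 76.2 = 204.2→204, 114 + 84.6 = 198.6→199) → #FDCCC7
80%: (250 + 4 = 254→254, 128 + 101.6 = 229.6→230, 114 + 112.8 = 226.8→227) → #FEE6E3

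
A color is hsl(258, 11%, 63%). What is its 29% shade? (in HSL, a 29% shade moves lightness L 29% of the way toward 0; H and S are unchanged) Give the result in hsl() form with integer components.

L moves 29% from 63 toward 0: 63 − 18.27 = 44.73 → 45.
H and S are unchanged.

hsl(258, 11%, 45%)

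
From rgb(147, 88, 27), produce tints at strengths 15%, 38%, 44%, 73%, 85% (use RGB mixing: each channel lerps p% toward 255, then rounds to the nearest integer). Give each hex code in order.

15%: (147 + 16.2 = 163.2→163, 88 + 25.05 = 113.05→113, 27 + 34.2 = 61.2→61) → #a3713d
38%: (147 + 41.04 = 188.04→188, 88 + 63.46 = 151.46→151, 27 + 86.64 = 113.64→114) → #bc9772
44%: (147 + 47.52 = 194.52→195, 88 + 73.48 = 161.48→161, 27 + 100.32 = 127.32→127) → #c3a17f
73%: (147 + 78.84 = 225.84→226, 88 + 121.91 = 209.91→210, 27 + 166.44 = 193.44→193) → #e2d2c1
85%: (147 + 91.8 = 238.8→239, 88 + 141.95 = 229.95→230, 27 + 193.8 = 220.8→221) → #efe6dd

#a3713d, #bc9772, #c3a17f, #e2d2c1, #efe6dd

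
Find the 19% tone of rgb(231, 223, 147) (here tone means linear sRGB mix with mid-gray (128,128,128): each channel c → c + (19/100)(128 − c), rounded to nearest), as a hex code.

Per channel, c → c + 0.19(128 − c):
  R: 231 + 0.19×(128−231) = 231 − 19.57 = 211.43 → 211
  G: 223 + 0.19×(128−223) = 223 − 18.05 = 204.95 → 205
  B: 147 − 3.61 = 143.39 → 143
rgb(211, 205, 143) = #d3cd8f.

#d3cd8f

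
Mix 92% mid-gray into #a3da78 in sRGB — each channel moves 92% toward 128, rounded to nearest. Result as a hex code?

#83877f

#a3da78 is rgb(163, 218, 120).
Lerp each channel 92% toward 128:
  R: 163 + 0.92×(128−163) = 163 − 32.2 = 130.8 → 131
  G: 218 + 0.92×(128−218) = 218 − 82.8 = 135.2 → 135
  B: 120 + 7.36 = 127.36 → 127
rgb(131, 135, 127) = #83877f.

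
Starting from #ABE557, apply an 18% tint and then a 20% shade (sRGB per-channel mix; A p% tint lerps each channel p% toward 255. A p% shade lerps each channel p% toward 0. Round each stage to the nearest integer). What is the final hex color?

#95BB5E

#ABE557 is rgb(171, 229, 87).
An 18% tint moves each channel 18% toward 255:
  R: 171 + 0.18×(255−171) = 171 + 15.12 = 186.12 → 186
  G: 229 + 4.68 = 233.68 → 234
  B: 87 + 30.24 = 117.24 → 117
After the tint: rgb(186, 234, 117) = #BAEA75.
Per channel, c → c + 0.2(0 − c):
  R: 186 + 0.2×(0−186) = 186 − 37.2 = 148.8 → 149
  G: 234 + 0.2×(0−234) = 234 − 46.8 = 187.2 → 187
  B: 117 − 23.4 = 93.6 → 94
rgb(149, 187, 94) = #95BB5E.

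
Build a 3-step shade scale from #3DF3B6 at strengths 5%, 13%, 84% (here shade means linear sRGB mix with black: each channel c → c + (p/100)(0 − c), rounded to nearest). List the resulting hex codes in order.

#3DF3B6 is rgb(61, 243, 182).
5%: (61 − 3.05 = 57.95→58, 243 − 12.15 = 230.85→231, 182 − 9.1 = 172.9→173) → #3AE7AD
13%: (61 − 7.93 = 53.07→53, 243 − 31.59 = 211.41→211, 182 − 23.66 = 158.34→158) → #35D39E
84%: (61 − 51.24 = 9.76→10, 243 − 204.12 = 38.88→39, 182 − 152.88 = 29.12→29) → #0A271D

#3AE7AD, #35D39E, #0A271D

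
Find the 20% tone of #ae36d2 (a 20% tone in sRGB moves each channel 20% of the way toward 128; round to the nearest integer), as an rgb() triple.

#ae36d2 is rgb(174, 54, 210).
A 20% tone moves each channel 20% toward 128:
  R: 174 + 0.2×(128−174) = 174 − 9.2 = 164.8 → 165
  G: 54 + 0.2×(128−54) = 54 + 14.8 = 68.8 → 69
  B: 210 − 16.4 = 193.6 → 194

rgb(165, 69, 194)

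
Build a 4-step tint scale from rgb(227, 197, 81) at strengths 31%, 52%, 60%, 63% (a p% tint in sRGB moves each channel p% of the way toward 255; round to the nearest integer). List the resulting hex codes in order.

#ECD787, #F2E3AB, #F4E8B9, #F5EABF

31%: (227 + 8.68 = 235.68→236, 197 + 17.98 = 214.98→215, 81 + 53.94 = 134.94→135) → #ECD787
52%: (227 + 14.56 = 241.56→242, 197 + 30.16 = 227.16→227, 81 + 90.48 = 171.48→171) → #F2E3AB
60%: (227 + 16.8 = 243.8→244, 197 + 34.8 = 231.8→232, 81 + 104.4 = 185.4→185) → #F4E8B9
63%: (227 + 17.64 = 244.64→245, 197 + 36.54 = 233.54→234, 81 + 109.62 = 190.62→191) → #F5EABF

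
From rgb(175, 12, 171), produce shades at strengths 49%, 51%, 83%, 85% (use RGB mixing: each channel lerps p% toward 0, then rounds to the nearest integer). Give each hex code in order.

49%: (175 − 85.75 = 89.25→89, 12 − 5.88 = 6.12→6, 171 − 83.79 = 87.21→87) → #590657
51%: (175 − 89.25 = 85.75→86, 12 − 6.12 = 5.88→6, 171 − 87.21 = 83.79→84) → #560654
83%: (175 − 145.25 = 29.75→30, 12 − 9.96 = 2.04→2, 171 − 141.93 = 29.07→29) → #1E021D
85%: (175 − 148.75 = 26.25→26, 12 − 10.2 = 1.8→2, 171 − 145.35 = 25.65→26) → #1A021A

#590657, #560654, #1E021D, #1A021A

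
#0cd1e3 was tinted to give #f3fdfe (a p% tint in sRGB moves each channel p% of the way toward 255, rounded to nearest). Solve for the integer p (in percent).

95%

#0cd1e3 is rgb(12, 209, 227); #f3fdfe is rgb(243, 253, 254).
On the R channel (widest range): 243 ≈ 12 + (p/100)(255 − 12), so p ≈ 100×(243 − 12)/(255 − 12) = 23100/243 = 95.06.
p = 95 reproduces all three channels after rounding.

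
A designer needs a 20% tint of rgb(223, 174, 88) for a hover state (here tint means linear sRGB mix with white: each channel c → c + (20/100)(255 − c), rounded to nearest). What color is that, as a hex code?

Per channel, c → c + 0.2(255 − c):
  R: 223 + 0.2×(255−223) = 223 + 6.4 = 229.4 → 229
  G: 174 + 0.2×(255−174) = 174 + 16.2 = 190.2 → 190
  B: 88 + 0.2×(255−88) = 88 + 33.4 = 121.4 → 121
rgb(229, 190, 121) = #E5BE79.

#E5BE79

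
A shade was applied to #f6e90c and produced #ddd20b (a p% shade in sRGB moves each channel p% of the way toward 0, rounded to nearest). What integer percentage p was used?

#f6e90c is rgb(246, 233, 12); #ddd20b is rgb(221, 210, 11).
On the R channel (widest range): 221 ≈ 246 + (p/100)(0 − 246), so p ≈ 100×(221 − 246)/(0 − 246) = -2500/-246 = 10.16.
p = 10 reproduces all three channels after rounding.

10%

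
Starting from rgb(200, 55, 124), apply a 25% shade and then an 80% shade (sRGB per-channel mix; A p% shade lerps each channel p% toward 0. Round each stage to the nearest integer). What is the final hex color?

#1E0813

Per channel, c → c + 0.25(0 − c):
  R: 200 + 0.25×(0−200) = 200 − 50 = 150 → 150
  G: 55 − 13.75 = 41.25 → 41
  B: 124 − 31 = 93 → 93
After the shade: rgb(150, 41, 93) = #96295D.
Per channel, c → c + 0.8(0 − c):
  R: 150 + 0.8×(0−150) = 150 − 120 = 30 → 30
  G: 41 − 32.8 = 8.2 → 8
  B: 93 − 74.4 = 18.6 → 19
rgb(30, 8, 19) = #1E0813.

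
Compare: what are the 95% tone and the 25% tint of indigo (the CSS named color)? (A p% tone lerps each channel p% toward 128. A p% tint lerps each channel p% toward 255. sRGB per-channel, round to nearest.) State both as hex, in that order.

CSS indigo is rgb(75, 0, 130).
95% tone:
  R: 75 + 0.95×(128−75) = 75 + 50.35 = 125.35 → 125
  G: 0 + 0.95×(128−0) = 0 + 121.6 = 121.6 → 122
  B: 130 + 0.95×(128−130) = 130 − 1.9 = 128.1 → 128
  → #7D7A80
25% tint:
  R: 75 + 45 = 120 → 120
  G: 0 + 0.25×(255−0) = 0 + 63.75 = 63.75 → 64
  B: 130 + 0.25×(255−130) = 130 + 31.25 = 161.25 → 161
  → #7840A1

#7D7A80, #7840A1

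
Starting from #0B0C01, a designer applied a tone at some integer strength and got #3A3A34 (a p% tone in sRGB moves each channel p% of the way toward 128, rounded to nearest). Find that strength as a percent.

40%

#0B0C01 is rgb(11, 12, 1); #3A3A34 is rgb(58, 58, 52).
On the B channel (widest range): 52 ≈ 1 + (p/100)(128 − 1), so p ≈ 100×(52 − 1)/(128 − 1) = 5100/127 = 40.16.
p = 40 reproduces all three channels after rounding.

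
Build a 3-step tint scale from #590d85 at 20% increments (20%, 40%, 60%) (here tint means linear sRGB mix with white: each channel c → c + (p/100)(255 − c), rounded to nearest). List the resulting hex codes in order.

#590d85 is rgb(89, 13, 133).
20%: (89 + 33.2 = 122.2→122, 13 + 48.4 = 61.4→61, 133 + 24.4 = 157.4→157) → #7a3d9d
40%: (89 + 66.4 = 155.4→155, 13 + 96.8 = 109.8→110, 133 + 48.8 = 181.8→182) → #9b6eb6
60%: (89 + 99.6 = 188.6→189, 13 + 145.2 = 158.2→158, 133 + 73.2 = 206.2→206) → #bd9ece

#7a3d9d, #9b6eb6, #bd9ece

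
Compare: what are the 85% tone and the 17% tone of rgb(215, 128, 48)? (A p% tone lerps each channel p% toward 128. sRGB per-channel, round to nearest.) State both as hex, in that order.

#8D8074, #C8803E

85% tone:
  R: 215 + 0.85×(128−215) = 215 − 73.95 = 141.05 → 141
  G: 128 + 0.85×(128−128) = 128 + 0 = 128 → 128
  B: 48 + 0.85×(128−48) = 48 + 68 = 116 → 116
  → #8D8074
17% tone:
  R: 215 + 0.17×(128−215) = 215 − 14.79 = 200.21 → 200
  G: 128 + 0.17×(128−128) = 128 + 0 = 128 → 128
  B: 48 + 13.6 = 61.6 → 62
  → #C8803E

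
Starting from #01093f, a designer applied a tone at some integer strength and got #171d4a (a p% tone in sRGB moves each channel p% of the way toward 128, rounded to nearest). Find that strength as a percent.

#01093f is rgb(1, 9, 63); #171d4a is rgb(23, 29, 74).
On the R channel (widest range): 23 ≈ 1 + (p/100)(128 − 1), so p ≈ 100×(23 − 1)/(128 − 1) = 2200/127 = 17.32.
p = 17 reproduces all three channels after rounding.

17%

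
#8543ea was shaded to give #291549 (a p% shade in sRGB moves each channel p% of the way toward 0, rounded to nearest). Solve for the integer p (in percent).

#8543ea is rgb(133, 67, 234); #291549 is rgb(41, 21, 73).
On the B channel (widest range): 73 ≈ 234 + (p/100)(0 − 234), so p ≈ 100×(73 − 234)/(0 − 234) = -16100/-234 = 68.80.
p = 69 reproduces all three channels after rounding.

69%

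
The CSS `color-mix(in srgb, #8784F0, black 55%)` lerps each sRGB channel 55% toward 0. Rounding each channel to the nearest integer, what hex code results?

#8784F0 is rgb(135, 132, 240).
A 55% shade moves each channel 55% toward 0:
  R: 135 − 74.25 = 60.75 → 61
  G: 132 + 0.55×(0−132) = 132 − 72.6 = 59.4 → 59
  B: 240 + 0.55×(0−240) = 240 − 132 = 108 → 108
rgb(61, 59, 108) = #3D3B6C.

#3D3B6C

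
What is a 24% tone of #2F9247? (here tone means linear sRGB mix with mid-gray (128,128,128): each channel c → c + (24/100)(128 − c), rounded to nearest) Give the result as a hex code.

#2F9247 is rgb(47, 146, 71).
Per channel, c → c + 0.24(128 − c):
  R: 47 + 0.24×(128−47) = 47 + 19.44 = 66.44 → 66
  G: 146 − 4.32 = 141.68 → 142
  B: 71 + 13.68 = 84.68 → 85
rgb(66, 142, 85) = #428E55.

#428E55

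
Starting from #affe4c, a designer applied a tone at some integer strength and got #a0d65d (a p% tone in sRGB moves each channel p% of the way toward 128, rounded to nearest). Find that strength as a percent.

#affe4c is rgb(175, 254, 76); #a0d65d is rgb(160, 214, 93).
On the G channel (widest range): 214 ≈ 254 + (p/100)(128 − 254), so p ≈ 100×(214 − 254)/(128 − 254) = -4000/-126 = 31.75.
p = 32 reproduces all three channels after rounding.

32%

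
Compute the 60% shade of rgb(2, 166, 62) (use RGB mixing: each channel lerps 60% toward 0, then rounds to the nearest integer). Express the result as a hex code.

Lerp each channel 60% toward 0:
  R: 2 + 0.6×(0−2) = 2 − 1.2 = 0.8 → 1
  G: 166 + 0.6×(0−166) = 166 − 99.6 = 66.4 → 66
  B: 62 − 37.2 = 24.8 → 25
rgb(1, 66, 25) = #014219.

#014219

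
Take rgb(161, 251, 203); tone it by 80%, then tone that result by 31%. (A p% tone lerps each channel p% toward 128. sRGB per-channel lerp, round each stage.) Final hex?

#85918A

Per channel, c → c + 0.8(128 − c):
  R: 161 − 26.4 = 134.6 → 135
  G: 251 + 0.8×(128−251) = 251 − 98.4 = 152.6 → 153
  B: 203 − 60 = 143 → 143
After the tone: rgb(135, 153, 143) = #87998F.
Lerp each channel 31% toward 128:
  R: 135 − 2.17 = 132.83 → 133
  G: 153 − 7.75 = 145.25 → 145
  B: 143 + 0.31×(128−143) = 143 − 4.65 = 138.35 → 138
rgb(133, 145, 138) = #85918A.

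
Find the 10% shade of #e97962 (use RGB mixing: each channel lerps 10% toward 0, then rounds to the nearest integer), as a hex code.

#d26d58

#e97962 is rgb(233, 121, 98).
Per channel, c → c + 0.1(0 − c):
  R: 233 + 0.1×(0−233) = 233 − 23.3 = 209.7 → 210
  G: 121 − 12.1 = 108.9 → 109
  B: 98 − 9.8 = 88.2 → 88
rgb(210, 109, 88) = #d26d58.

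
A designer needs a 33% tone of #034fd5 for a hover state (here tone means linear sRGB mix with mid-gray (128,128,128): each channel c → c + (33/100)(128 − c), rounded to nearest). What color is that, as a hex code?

#2c5fb9

#034fd5 is rgb(3, 79, 213).
Per channel, c → c + 0.33(128 − c):
  R: 3 + 0.33×(128−3) = 3 + 41.25 = 44.25 → 44
  G: 79 + 0.33×(128−79) = 79 + 16.17 = 95.17 → 95
  B: 213 + 0.33×(128−213) = 213 − 28.05 = 184.95 → 185
rgb(44, 95, 185) = #2c5fb9.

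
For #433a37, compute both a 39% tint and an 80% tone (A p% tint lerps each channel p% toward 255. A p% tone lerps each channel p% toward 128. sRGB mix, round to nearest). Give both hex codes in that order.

#8c8785, #747271

#433a37 is rgb(67, 58, 55).
39% tint:
  R: 67 + 73.32 = 140.32 → 140
  G: 58 + 0.39×(255−58) = 58 + 76.83 = 134.83 → 135
  B: 55 + 78 = 133 → 133
  → #8c8785
80% tone:
  R: 67 + 48.8 = 115.8 → 116
  G: 58 + 0.8×(128−58) = 58 + 56 = 114 → 114
  B: 55 + 0.8×(128−55) = 55 + 58.4 = 113.4 → 113
  → #747271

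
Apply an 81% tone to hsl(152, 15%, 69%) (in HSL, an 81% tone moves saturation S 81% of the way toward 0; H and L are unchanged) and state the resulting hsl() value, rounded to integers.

hsl(152, 3%, 69%)

S moves 81% from 15 toward 0: 15 − 12.15 = 2.85 → 3.
H and L are unchanged.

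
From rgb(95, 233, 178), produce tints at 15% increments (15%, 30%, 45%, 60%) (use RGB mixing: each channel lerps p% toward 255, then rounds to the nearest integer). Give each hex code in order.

#77ECBE, #8FF0C9, #A7F3D5, #BFF6E0

15%: (95 + 24 = 119→119, 233 + 3.3 = 236.3→236, 178 + 11.55 = 189.55→190) → #77ECBE
30%: (95 + 48 = 143→143, 233 + 6.6 = 239.6→240, 178 + 23.1 = 201.1→201) → #8FF0C9
45%: (95 + 72 = 167→167, 233 + 9.9 = 242.9→243, 178 + 34.65 = 212.65→213) → #A7F3D5
60%: (95 + 96 = 191→191, 233 + 13.2 = 246.2→246, 178 + 46.2 = 224.2→224) → #BFF6E0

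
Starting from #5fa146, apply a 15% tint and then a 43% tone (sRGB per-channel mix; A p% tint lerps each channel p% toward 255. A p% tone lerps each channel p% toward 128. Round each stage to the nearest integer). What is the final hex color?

#7b9b6f

#5fa146 is rgb(95, 161, 70).
A 15% tint moves each channel 15% toward 255:
  R: 95 + 0.15×(255−95) = 95 + 24 = 119 → 119
  G: 161 + 0.15×(255−161) = 161 + 14.1 = 175.1 → 175
  B: 70 + 0.15×(255−70) = 70 + 27.75 = 97.75 → 98
After the tint: rgb(119, 175, 98) = #77af62.
A 43% tone moves each channel 43% toward 128:
  R: 119 + 3.87 = 122.87 → 123
  G: 175 + 0.43×(128−175) = 175 − 20.21 = 154.79 → 155
  B: 98 + 0.43×(128−98) = 98 + 12.9 = 110.9 → 111
rgb(123, 155, 111) = #7b9b6f.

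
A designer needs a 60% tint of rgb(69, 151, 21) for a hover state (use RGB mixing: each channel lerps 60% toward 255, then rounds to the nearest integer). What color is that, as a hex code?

#B5D5A1

Per channel, c → c + 0.6(255 − c):
  R: 69 + 111.6 = 180.6 → 181
  G: 151 + 0.6×(255−151) = 151 + 62.4 = 213.4 → 213
  B: 21 + 0.6×(255−21) = 21 + 140.4 = 161.4 → 161
rgb(181, 213, 161) = #B5D5A1.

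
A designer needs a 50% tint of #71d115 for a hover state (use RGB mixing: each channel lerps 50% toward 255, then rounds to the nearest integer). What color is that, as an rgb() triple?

#71d115 is rgb(113, 209, 21).
Per channel, c → c + 0.5(255 − c):
  R: 113 + 0.5×(255−113) = 113 + 71 = 184 → 184
  G: 209 + 0.5×(255−209) = 209 + 23 = 232 → 232
  B: 21 + 117 = 138 → 138

rgb(184, 232, 138)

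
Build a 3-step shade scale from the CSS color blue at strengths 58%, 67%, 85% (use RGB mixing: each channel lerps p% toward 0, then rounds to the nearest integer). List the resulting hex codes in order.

#00006b, #000054, #000026

CSS blue is rgb(0, 0, 255).
58%: (0→0, 0→0, 255 − 147.9 = 107.1→107) → #00006b
67%: (0→0, 0→0, 255 − 170.85 = 84.15→84) → #000054
85%: (0→0, 0→0, 255 − 216.75 = 38.25→38) → #000026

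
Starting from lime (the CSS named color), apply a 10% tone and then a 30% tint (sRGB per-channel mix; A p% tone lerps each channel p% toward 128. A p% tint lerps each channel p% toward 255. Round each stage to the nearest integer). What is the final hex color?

CSS lime is rgb(0, 255, 0).
Per channel, c → c + 0.1(128 − c):
  R: 0 + 0.1×(128−0) = 0 + 12.8 = 12.8 → 13
  G: 255 + 0.1×(128−255) = 255 − 12.7 = 242.3 → 242
  B: 0 + 0.1×(128−0) = 0 + 12.8 = 12.8 → 13
After the tone: rgb(13, 242, 13) = #0df20d.
Lerp each channel 30% toward 255:
  R: 13 + 72.6 = 85.6 → 86
  G: 242 + 0.3×(255−242) = 242 + 3.9 = 245.9 → 246
  B: 13 + 72.6 = 85.6 → 86
rgb(86, 246, 86) = #56f656.

#56f656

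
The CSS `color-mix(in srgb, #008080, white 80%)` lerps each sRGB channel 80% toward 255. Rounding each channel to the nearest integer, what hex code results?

#cce6e6

#008080 is rgb(0, 128, 128).
Per channel, c → c + 0.8(255 − c):
  R: 0 + 0.8×(255−0) = 0 + 204 = 204 → 204
  G: 128 + 0.8×(255−128) = 128 + 101.6 = 229.6 → 230
  B: 128 + 101.6 = 229.6 → 230
rgb(204, 230, 230) = #cce6e6.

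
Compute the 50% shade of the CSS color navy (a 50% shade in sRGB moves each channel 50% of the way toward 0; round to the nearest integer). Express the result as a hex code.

CSS navy is rgb(0, 0, 128).
Per channel, c → c + 0.5(0 − c):
  R: 0 + 0.5×(0−0) = 0 + 0 = 0 → 0
  G: 0 + 0 = 0 → 0
  B: 128 + 0.5×(0−128) = 128 − 64 = 64 → 64
rgb(0, 0, 64) = #000040.

#000040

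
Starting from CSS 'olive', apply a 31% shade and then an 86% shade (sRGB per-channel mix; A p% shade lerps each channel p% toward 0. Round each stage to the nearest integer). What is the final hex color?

#0C0C00

CSS olive is rgb(128, 128, 0).
Per channel, c → c + 0.31(0 − c):
  R: 128 + 0.31×(0−128) = 128 − 39.68 = 88.32 → 88
  G: 128 + 0.31×(0−128) = 128 − 39.68 = 88.32 → 88
  B: 0 + 0 = 0 → 0
After the shade: rgb(88, 88, 0) = #585800.
Lerp each channel 86% toward 0:
  R: 88 − 75.68 = 12.32 → 12
  G: 88 − 75.68 = 12.32 → 12
  B: 0 + 0.86×(0−0) = 0 + 0 = 0 → 0
rgb(12, 12, 0) = #0C0C00.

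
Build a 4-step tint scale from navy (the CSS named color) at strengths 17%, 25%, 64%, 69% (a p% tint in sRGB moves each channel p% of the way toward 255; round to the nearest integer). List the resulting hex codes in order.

CSS navy is rgb(0, 0, 128).
17%: (0 + 43.35 = 43.35→43, 0 + 43.35 = 43.35→43, 128 + 21.59 = 149.59→150) → #2B2B96
25%: (0 + 63.75 = 63.75→64, 0 + 63.75 = 63.75→64, 128 + 31.75 = 159.75→160) → #4040A0
64%: (0 + 163.2 = 163.2→163, 0 + 163.2 = 163.2→163, 128 + 81.28 = 209.28→209) → #A3A3D1
69%: (0 + 175.95 = 175.95→176, 0 + 175.95 = 175.95→176, 128 + 87.63 = 215.63→216) → #B0B0D8

#2B2B96, #4040A0, #A3A3D1, #B0B0D8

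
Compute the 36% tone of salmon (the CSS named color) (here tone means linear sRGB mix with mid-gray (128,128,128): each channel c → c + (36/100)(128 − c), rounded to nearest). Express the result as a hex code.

CSS salmon is rgb(250, 128, 114).
Lerp each channel 36% toward 128:
  R: 250 − 43.92 = 206.08 → 206
  G: 128 + 0.36×(128−128) = 128 + 0 = 128 → 128
  B: 114 + 5.04 = 119.04 → 119
rgb(206, 128, 119) = #ce8077.

#ce8077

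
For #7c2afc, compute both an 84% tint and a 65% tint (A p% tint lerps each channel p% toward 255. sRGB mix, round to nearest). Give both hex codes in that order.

#7c2afc is rgb(124, 42, 252).
84% tint:
  R: 124 + 110.04 = 234.04 → 234
  G: 42 + 0.84×(255−42) = 42 + 178.92 = 220.92 → 221
  B: 252 + 0.84×(255−252) = 252 + 2.52 = 254.52 → 255
  → #eaddff
65% tint:
  R: 124 + 85.15 = 209.15 → 209
  G: 42 + 0.65×(255−42) = 42 + 138.45 = 180.45 → 180
  B: 252 + 0.65×(255−252) = 252 + 1.95 = 253.95 → 254
  → #d1b4fe

#eaddff, #d1b4fe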